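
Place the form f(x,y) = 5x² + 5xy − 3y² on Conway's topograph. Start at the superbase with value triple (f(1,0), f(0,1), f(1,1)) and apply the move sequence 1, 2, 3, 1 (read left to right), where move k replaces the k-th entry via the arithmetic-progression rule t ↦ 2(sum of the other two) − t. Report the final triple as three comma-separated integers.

start (5,-3,7) = (f(1,0),f(0,1),f(1,1))
replace slot 1: 2·((-3)+7) − 5 = 3 → (3,-3,7)
replace slot 2: 2·(3+7) − (-3) = 23 → (3,23,7)
replace slot 3: 2·(3+23) − 7 = 45 → (3,23,45)
replace slot 1: 2·(23+45) − 3 = 133 → (133,23,45)

133,23,45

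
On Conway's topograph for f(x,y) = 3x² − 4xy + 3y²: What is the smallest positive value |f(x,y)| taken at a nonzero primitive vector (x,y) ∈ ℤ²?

translate: b→2 (≡-4 mod 6), so (3,-4,3)→(3,2,2)
flip: (3,2,2)→(2,-2,3)
translate: b→2 (≡-2 mod 4), so (2,-2,3)→(2,2,3)
reduced (well bottom): (2,2,3) with a≤c, −a<b≤a
well minimum = a = 2

2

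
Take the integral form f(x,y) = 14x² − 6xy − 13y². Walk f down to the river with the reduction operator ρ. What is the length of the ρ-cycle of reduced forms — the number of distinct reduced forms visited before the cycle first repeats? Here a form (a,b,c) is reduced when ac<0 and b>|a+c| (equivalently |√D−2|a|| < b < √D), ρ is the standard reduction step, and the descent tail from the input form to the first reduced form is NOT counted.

D = 764, ⌊√D⌋ = 27
descent: ρ → (-13,6,14)  [lands on river]
river: ρ → (14,22,-5)
river: ρ → (-5,18,22)
river: ρ → (22,26,-1)
river: ρ → (-1,26,22)
river: ρ → (22,18,-5)
river: ρ → (-5,22,14)
river: ρ → (14,6,-13)
river: ρ → (-13,20,7)
river: ρ → (7,22,-10)
river: ρ → (-10,18,11)
river: ρ → (11,26,-2)
river: ρ → (-2,26,11)
river: ρ → (11,18,-10)
river: ρ → (-10,22,7)
river: ρ → (7,20,-13)
ρ-cycle length = 16 (tail of 1 descent step not counted)

16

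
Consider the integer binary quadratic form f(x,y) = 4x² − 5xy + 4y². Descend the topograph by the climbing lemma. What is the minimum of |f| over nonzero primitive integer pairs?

translate: b→3 (≡-5 mod 8), so (4,-5,4)→(4,3,3)
flip: (4,3,3)→(3,-3,4)
translate: b→3 (≡-3 mod 6), so (3,-3,4)→(3,3,4)
reduced (well bottom): (3,3,4) with a≤c, −a<b≤a
well minimum = a = 3

3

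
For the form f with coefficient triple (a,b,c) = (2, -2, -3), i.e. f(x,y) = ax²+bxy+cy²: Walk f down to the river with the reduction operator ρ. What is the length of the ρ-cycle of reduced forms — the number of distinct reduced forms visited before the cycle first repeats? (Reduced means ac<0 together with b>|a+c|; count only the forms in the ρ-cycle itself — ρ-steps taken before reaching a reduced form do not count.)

D = 28, ⌊√D⌋ = 5
descent: ρ → (-3,2,2)  [lands on river]
river: ρ → (2,2,-3)
river: ρ → (-3,4,1)
river: ρ → (1,4,-3)
ρ-cycle length = 4 (tail of 1 descent step not counted)

4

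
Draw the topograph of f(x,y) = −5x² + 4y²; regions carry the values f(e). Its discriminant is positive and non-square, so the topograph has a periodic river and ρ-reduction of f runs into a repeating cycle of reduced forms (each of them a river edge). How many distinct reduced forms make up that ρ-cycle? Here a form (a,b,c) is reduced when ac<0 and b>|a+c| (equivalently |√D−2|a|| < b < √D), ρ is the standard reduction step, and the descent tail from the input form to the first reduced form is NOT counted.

D = 80, ⌊√D⌋ = 8
descent: ρ → (4,8,-1)  [lands on river]
river: ρ → (-1,8,4)
ρ-cycle length = 2 (tail of 1 descent step not counted)

2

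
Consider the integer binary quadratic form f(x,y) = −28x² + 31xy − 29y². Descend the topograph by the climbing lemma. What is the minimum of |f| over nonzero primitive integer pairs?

translate: b→25 (≡-31 mod 56), so (28,-31,29)→(28,25,26)
flip: (28,25,26)→(26,-25,28)
reduced (well bottom): (26,-25,28) with a≤c, −a<b≤a
well minimum |f| = |-26| = 26 (negative-definite)

26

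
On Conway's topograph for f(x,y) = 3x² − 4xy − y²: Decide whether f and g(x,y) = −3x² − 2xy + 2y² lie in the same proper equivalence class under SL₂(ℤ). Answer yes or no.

D₁ = 28, D₂ = 28
river cycle of f (length 4): (-1, 4, 3), (3, 2, -2), (-2, 2, 3), (3, 4, -1)
river cycle of g (length 4): (2, 2, -3), (-3, 4, 1), (1, 4, -3), (-3, 2, 2)
cycles differ ⇒ inequivalent

no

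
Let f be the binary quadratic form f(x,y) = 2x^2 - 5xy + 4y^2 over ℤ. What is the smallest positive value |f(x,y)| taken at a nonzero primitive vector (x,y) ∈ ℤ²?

translate: b→-1 (≡-5 mod 4), so (2,-5,4)→(2,-1,1)
flip: (2,-1,1)→(1,1,2)
reduced (well bottom): (1,1,2) with a≤c, −a<b≤a
well minimum = a = 1

1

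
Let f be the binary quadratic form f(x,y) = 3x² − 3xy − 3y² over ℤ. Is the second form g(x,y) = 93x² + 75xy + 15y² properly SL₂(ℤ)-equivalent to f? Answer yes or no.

D₁ = 45, D₂ = 45
river cycle of f (length 2): (-3, 3, 3), (3, 3, -3)
river cycle of g (length 2): (3, 3, -3), (-3, 3, 3)
cycles coincide ⇒ equivalent

yes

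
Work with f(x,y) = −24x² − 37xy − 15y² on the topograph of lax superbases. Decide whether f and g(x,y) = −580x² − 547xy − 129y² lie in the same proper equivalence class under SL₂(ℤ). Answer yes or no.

D₁ = -71, D₂ = -71
f is negative-definite; reduce −f:
−f: translate: b→-11 (≡37 mod 48), so (24,37,15)→(24,-11,2)
−f: flip: (24,-11,2)→(2,11,24)
−f: translate: b→-1 (≡11 mod 4), so (2,11,24)→(2,-1,9)
−f: reduced (well bottom): (2,-1,9) with a≤c, −a<b≤a
flip sign back: reduced form of f is (-2,1,-9)
g is negative-definite; reduce −g:
−g: flip: (580,547,129)→(129,-547,580)
−g: translate: b→-31 (≡-547 mod 258), so (129,-547,580)→(129,-31,2)
−g: flip: (129,-31,2)→(2,31,129)
−g: translate: b→-1 (≡31 mod 4), so (2,31,129)→(2,-1,9)
−g: reduced (well bottom): (2,-1,9) with a≤c, −a<b≤a
flip sign back: reduced form of g is (-2,1,-9)
reduced forms (-2, 1, -9) vs (-2, 1, -9) ⇒ equivalent

yes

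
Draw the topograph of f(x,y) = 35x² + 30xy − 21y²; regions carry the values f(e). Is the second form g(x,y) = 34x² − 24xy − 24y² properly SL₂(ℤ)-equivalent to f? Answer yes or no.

D₁ = 3840, D₂ = 3840
river cycle of f (length 4): (-21, 54, 11), (11, 56, -16), (-16, 40, 35), (35, 30, -21)
river cycle of g (length 6): (-24, 24, 34), (34, 44, -14), (-14, 40, 40), (40, 40, -14), (-14, 44, 34), (34, 24, -24)
cycles differ ⇒ inequivalent

no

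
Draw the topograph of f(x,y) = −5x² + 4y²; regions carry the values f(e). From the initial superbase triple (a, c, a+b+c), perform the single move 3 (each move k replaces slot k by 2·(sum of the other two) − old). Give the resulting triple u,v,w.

start (-5,4,-1) = (f(1,0),f(0,1),f(1,1))
replace slot 3: 2·((-5)+4) − (-1) = -1 → (-5,4,-1)

-5,4,-1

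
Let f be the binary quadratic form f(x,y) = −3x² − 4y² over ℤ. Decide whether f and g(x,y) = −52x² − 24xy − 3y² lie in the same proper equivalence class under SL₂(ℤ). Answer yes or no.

D₁ = -48, D₂ = -48
f is negative-definite; reduce −f:
−f: reduced (well bottom): (3,0,4) with a≤c, −a<b≤a
flip sign back: reduced form of f is (-3,0,-4)
g is negative-definite; reduce −g:
−g: flip: (52,24,3)→(3,-24,52)
−g: translate: b→0 (≡-24 mod 6), so (3,-24,52)→(3,0,4)
−g: reduced (well bottom): (3,0,4) with a≤c, −a<b≤a
flip sign back: reduced form of g is (-3,0,-4)
reduced forms (-3, 0, -4) vs (-3, 0, -4) ⇒ equivalent

yes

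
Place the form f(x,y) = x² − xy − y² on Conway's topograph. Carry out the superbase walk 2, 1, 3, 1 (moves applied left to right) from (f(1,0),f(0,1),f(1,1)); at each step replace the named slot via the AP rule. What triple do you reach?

start (1,-1,-1) = (f(1,0),f(0,1),f(1,1))
replace slot 2: 2·(1+(-1)) − (-1) = 1 → (1,1,-1)
replace slot 1: 2·(1+(-1)) − 1 = -1 → (-1,1,-1)
replace slot 3: 2·((-1)+1) − (-1) = 1 → (-1,1,1)
replace slot 1: 2·(1+1) − (-1) = 5 → (5,1,1)

5,1,1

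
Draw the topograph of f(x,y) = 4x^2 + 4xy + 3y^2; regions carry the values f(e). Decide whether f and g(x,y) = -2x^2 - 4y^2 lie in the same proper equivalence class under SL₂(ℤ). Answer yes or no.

D₁ = -32, D₂ = -32
f: flip: (4,4,3)→(3,-4,4)
f: translate: b→2 (≡-4 mod 6), so (3,-4,4)→(3,2,3)
f: reduced (well bottom): (3,2,3) with a≤c, −a<b≤a
g is negative-definite; reduce −g:
−g: reduced (well bottom): (2,0,4) with a≤c, −a<b≤a
flip sign back: reduced form of g is (-2,0,-4)
reduced forms (3, 2, 3) vs (-2, 0, -4) ⇒ inequivalent

no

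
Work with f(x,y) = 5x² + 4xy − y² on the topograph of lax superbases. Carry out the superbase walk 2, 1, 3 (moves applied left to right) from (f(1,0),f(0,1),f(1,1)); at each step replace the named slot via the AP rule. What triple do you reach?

start (5,-1,8) = (f(1,0),f(0,1),f(1,1))
replace slot 2: 2·(5+8) − (-1) = 27 → (5,27,8)
replace slot 1: 2·(27+8) − 5 = 65 → (65,27,8)
replace slot 3: 2·(65+27) − 8 = 176 → (65,27,176)

65,27,176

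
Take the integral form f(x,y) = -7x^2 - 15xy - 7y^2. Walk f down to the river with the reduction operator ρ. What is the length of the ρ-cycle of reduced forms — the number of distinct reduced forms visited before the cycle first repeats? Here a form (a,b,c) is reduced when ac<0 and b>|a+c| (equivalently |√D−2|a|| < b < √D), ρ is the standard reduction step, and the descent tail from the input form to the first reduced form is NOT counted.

D = 29, ⌊√D⌋ = 5
descent: ρ → (-7,1,1)
descent: ρ → (1,5,-1)  [lands on river]
river: ρ → (-1,5,1)
ρ-cycle length = 2 (tail of 2 descent steps not counted)

2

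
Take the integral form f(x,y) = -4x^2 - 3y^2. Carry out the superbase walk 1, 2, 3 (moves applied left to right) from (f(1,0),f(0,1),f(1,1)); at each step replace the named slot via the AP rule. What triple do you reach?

start (-4,-3,-7) = (f(1,0),f(0,1),f(1,1))
replace slot 1: 2·((-3)+(-7)) − (-4) = -16 → (-16,-3,-7)
replace slot 2: 2·((-16)+(-7)) − (-3) = -43 → (-16,-43,-7)
replace slot 3: 2·((-16)+(-43)) − (-7) = -111 → (-16,-43,-111)

-16,-43,-111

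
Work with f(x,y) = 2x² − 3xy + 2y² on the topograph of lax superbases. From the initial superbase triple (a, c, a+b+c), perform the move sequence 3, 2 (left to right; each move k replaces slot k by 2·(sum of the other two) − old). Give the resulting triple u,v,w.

start (2,2,1) = (f(1,0),f(0,1),f(1,1))
replace slot 3: 2·(2+2) − 1 = 7 → (2,2,7)
replace slot 2: 2·(2+7) − 2 = 16 → (2,16,7)

2,16,7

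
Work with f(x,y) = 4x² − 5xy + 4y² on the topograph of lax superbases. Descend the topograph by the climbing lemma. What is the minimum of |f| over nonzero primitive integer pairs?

translate: b→3 (≡-5 mod 8), so (4,-5,4)→(4,3,3)
flip: (4,3,3)→(3,-3,4)
translate: b→3 (≡-3 mod 6), so (3,-3,4)→(3,3,4)
reduced (well bottom): (3,3,4) with a≤c, −a<b≤a
well minimum = a = 3

3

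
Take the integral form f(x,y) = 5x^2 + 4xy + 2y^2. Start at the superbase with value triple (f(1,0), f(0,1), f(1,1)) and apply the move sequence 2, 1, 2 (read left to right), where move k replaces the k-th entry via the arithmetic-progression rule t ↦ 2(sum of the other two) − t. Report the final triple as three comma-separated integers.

start (5,2,11) = (f(1,0),f(0,1),f(1,1))
replace slot 2: 2·(5+11) − 2 = 30 → (5,30,11)
replace slot 1: 2·(30+11) − 5 = 77 → (77,30,11)
replace slot 2: 2·(77+11) − 30 = 146 → (77,146,11)

77,146,11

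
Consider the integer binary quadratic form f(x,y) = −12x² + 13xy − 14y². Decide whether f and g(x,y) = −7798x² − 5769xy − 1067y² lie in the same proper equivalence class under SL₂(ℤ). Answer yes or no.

D₁ = -503, D₂ = -503
f is negative-definite; reduce −f:
−f: translate: b→11 (≡-13 mod 24), so (12,-13,14)→(12,11,13)
−f: reduced (well bottom): (12,11,13) with a≤c, −a<b≤a
flip sign back: reduced form of f is (-12,-11,-13)
g is negative-definite; reduce −g:
−g: flip: (7798,5769,1067)→(1067,-5769,7798)
−g: translate: b→633 (≡-5769 mod 2134), so (1067,-5769,7798)→(1067,633,94)
−g: flip: (1067,633,94)→(94,-633,1067)
−g: translate: b→-69 (≡-633 mod 188), so (94,-633,1067)→(94,-69,14)
−g: flip: (94,-69,14)→(14,69,94)
−g: translate: b→13 (≡69 mod 28), so (14,69,94)→(14,13,12)
−g: flip: (14,13,12)→(12,-13,14)
−g: translate: b→11 (≡-13 mod 24), so (12,-13,14)→(12,11,13)
−g: reduced (well bottom): (12,11,13) with a≤c, −a<b≤a
flip sign back: reduced form of g is (-12,-11,-13)
reduced forms (-12, -11, -13) vs (-12, -11, -13) ⇒ equivalent

yes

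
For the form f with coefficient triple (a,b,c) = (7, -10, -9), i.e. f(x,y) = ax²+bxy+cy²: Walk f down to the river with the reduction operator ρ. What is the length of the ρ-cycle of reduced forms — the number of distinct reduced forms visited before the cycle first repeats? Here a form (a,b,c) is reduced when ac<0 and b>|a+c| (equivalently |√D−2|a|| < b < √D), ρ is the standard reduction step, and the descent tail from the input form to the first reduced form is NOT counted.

D = 352, ⌊√D⌋ = 18
descent: ρ → (-9,10,7)  [lands on river]
river: ρ → (7,18,-1)
river: ρ → (-1,18,7)
river: ρ → (7,10,-9)
river: ρ → (-9,8,8)
river: ρ → (8,8,-9)
ρ-cycle length = 6 (tail of 1 descent step not counted)

6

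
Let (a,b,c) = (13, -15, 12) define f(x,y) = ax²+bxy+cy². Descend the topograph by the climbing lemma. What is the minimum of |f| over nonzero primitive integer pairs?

translate: b→11 (≡-15 mod 26), so (13,-15,12)→(13,11,10)
flip: (13,11,10)→(10,-11,13)
translate: b→9 (≡-11 mod 20), so (10,-11,13)→(10,9,12)
reduced (well bottom): (10,9,12) with a≤c, −a<b≤a
well minimum = a = 10

10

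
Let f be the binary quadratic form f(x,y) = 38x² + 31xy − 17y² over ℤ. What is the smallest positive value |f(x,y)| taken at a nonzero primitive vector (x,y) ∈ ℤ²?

river: ρ → (-17,37,32)
river: ρ → (32,27,-22)
river: ρ → (-22,17,37)
river: ρ → (37,57,-2)
river: ρ → (-2,59,8)
river: ρ → (8,53,-23)
river: ρ → (-23,39,22)
river: ρ → (22,49,-13)
river: ρ → (-13,55,10)
river: ρ → (10,45,-38)
river: ρ → (-38,31,17)
river: ρ → (17,37,-32)
river: ρ → (-32,27,22)
river: ρ → (22,17,-37)
river: ρ → (-37,57,2)
river: ρ → (2,59,-8)
river: ρ → (-8,53,23)
river: ρ → (23,39,-22)
river: ρ → (-22,49,13)
river: ρ → (13,55,-10)
river: ρ → (-10,45,38)
river: ρ → (38,31,-17)
closes: descent 0, river 22
min |a| on river = 2

2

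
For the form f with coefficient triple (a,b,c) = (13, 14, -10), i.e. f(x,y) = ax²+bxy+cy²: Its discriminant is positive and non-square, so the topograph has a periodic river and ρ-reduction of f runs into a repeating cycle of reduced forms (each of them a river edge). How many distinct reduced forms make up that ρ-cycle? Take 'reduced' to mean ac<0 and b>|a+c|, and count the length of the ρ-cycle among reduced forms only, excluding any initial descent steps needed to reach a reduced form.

D = 716, ⌊√D⌋ = 26
river: ρ → (-10,26,1)
river: ρ → (1,26,-10)
river: ρ → (-10,14,13)
river: ρ → (13,12,-11)
river: ρ → (-11,10,14)
river: ρ → (14,18,-7)
river: ρ → (-7,24,5)
river: ρ → (5,26,-2)
river: ρ → (-2,26,5)
river: ρ → (5,24,-7)
river: ρ → (-7,18,14)
river: ρ → (14,10,-11)
river: ρ → (-11,12,13)
river: ρ → (13,14,-10)
ρ-cycle length = 14 (tail of 0 descent steps not counted)

14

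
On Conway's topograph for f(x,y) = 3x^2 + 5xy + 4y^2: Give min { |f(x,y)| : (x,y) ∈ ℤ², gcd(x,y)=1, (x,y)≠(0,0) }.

translate: b→-1 (≡5 mod 6), so (3,5,4)→(3,-1,2)
flip: (3,-1,2)→(2,1,3)
reduced (well bottom): (2,1,3) with a≤c, −a<b≤a
well minimum = a = 2

2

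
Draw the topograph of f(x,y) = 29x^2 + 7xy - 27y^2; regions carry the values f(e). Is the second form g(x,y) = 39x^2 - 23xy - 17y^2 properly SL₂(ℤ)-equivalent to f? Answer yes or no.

D₁ = 3181, D₂ = 3181
river cycle of f (length 14): (-27, 47, 9), (9, 43, -37), (-37, 31, 15), (15, 29, -39), (-39, 49, 5), (5, 51, -29), (-29, 7, 27), (27, 47, -9), (-9, 43, 37), (37, 31, -15), … (4 more)
river cycle of g (length 10): (-17, 23, 39), (39, 55, -1), (-1, 55, 39), (39, 23, -17), (-17, 45, 17), (17, 23, -39), (-39, 55, 1), (1, 55, -39), (-39, 23, 17), (17, 45, -17)
cycles differ ⇒ inequivalent

no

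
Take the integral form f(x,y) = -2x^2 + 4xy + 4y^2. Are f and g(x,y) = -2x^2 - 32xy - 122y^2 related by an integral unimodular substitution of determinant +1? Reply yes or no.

D₁ = 48, D₂ = 48
river cycle of f (length 2): (4, 4, -2), (-2, 4, 4)
river cycle of g (length 2): (-2, 4, 4), (4, 4, -2)
cycles coincide ⇒ equivalent

yes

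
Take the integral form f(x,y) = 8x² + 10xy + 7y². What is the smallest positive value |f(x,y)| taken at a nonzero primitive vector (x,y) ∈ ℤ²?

translate: b→-6 (≡10 mod 16), so (8,10,7)→(8,-6,5)
flip: (8,-6,5)→(5,6,8)
translate: b→-4 (≡6 mod 10), so (5,6,8)→(5,-4,7)
reduced (well bottom): (5,-4,7) with a≤c, −a<b≤a
well minimum = a = 5

5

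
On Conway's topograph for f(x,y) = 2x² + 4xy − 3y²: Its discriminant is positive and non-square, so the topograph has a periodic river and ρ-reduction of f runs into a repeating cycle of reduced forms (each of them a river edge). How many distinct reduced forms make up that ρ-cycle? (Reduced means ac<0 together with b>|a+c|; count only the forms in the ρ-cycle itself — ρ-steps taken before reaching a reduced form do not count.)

D = 40, ⌊√D⌋ = 6
river: ρ → (-3,2,3)
river: ρ → (3,4,-2)
river: ρ → (-2,4,3)
river: ρ → (3,2,-3)
river: ρ → (-3,4,2)
river: ρ → (2,4,-3)
ρ-cycle length = 6 (tail of 0 descent steps not counted)

6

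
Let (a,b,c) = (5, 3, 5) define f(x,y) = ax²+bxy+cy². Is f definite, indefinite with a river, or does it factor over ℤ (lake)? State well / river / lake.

D = b²−4ac = 3² − 4·5·5 = -91
D < 0 ⇒ definite ⇒ every region one sign ⇒ single well

well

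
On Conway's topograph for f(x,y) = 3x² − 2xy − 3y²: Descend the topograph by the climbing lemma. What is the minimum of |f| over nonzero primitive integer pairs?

descent: ρ → (-3,2,3)  [lands on river]
river: ρ → (3,4,-2)
river: ρ → (-2,4,3)
river: ρ → (3,2,-3)
river: ρ → (-3,4,2)
river: ρ → (2,4,-3)
closes: descent 1, river 6
min |a| on river = 2

2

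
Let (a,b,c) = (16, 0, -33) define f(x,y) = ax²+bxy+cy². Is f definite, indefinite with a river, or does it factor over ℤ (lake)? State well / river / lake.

D = b²−4ac = 0² − 4·16·(-33) = 2112
D > 0 non-square ⇒ indefinite ⇒ periodic river

river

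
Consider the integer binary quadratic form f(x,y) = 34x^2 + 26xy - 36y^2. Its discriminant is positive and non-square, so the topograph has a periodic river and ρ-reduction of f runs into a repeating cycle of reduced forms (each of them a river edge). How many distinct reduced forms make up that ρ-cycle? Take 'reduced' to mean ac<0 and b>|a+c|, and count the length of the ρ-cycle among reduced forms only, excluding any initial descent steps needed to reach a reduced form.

D = 5572, ⌊√D⌋ = 74
river: ρ → (-36,46,24)
river: ρ → (24,50,-32)
river: ρ → (-32,14,42)
river: ρ → (42,70,-4)
river: ρ → (-4,74,6)
river: ρ → (6,70,-28)
river: ρ → (-28,42,34)
river: ρ → (34,26,-36)
ρ-cycle length = 8 (tail of 0 descent steps not counted)

8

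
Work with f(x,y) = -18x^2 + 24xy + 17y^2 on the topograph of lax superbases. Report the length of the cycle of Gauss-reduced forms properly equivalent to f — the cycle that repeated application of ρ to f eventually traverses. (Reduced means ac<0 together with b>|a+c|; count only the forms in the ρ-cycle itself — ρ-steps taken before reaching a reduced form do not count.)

D = 1800, ⌊√D⌋ = 42
river: ρ → (17,10,-25)
river: ρ → (-25,40,2)
river: ρ → (2,40,-25)
river: ρ → (-25,10,17)
river: ρ → (17,24,-18)
river: ρ → (-18,12,23)
river: ρ → (23,34,-7)
river: ρ → (-7,36,18)
river: ρ → (18,36,-7)
river: ρ → (-7,34,23)
river: ρ → (23,12,-18)
river: ρ → (-18,24,17)
ρ-cycle length = 12 (tail of 0 descent steps not counted)

12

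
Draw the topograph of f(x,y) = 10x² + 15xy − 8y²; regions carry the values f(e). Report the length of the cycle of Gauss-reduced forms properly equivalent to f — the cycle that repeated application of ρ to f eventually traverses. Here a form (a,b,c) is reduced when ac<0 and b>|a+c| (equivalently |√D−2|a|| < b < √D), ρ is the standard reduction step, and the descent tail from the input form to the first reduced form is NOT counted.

D = 545, ⌊√D⌋ = 23
river: ρ → (-8,17,8)
river: ρ → (8,15,-10)
river: ρ → (-10,5,13)
river: ρ → (13,21,-2)
river: ρ → (-2,23,2)
river: ρ → (2,21,-13)
river: ρ → (-13,5,10)
river: ρ → (10,15,-8)
ρ-cycle length = 8 (tail of 0 descent steps not counted)

8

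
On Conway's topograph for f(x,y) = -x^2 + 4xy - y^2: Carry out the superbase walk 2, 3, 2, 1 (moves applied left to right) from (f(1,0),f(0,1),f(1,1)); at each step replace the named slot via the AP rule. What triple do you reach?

start (-1,-1,2) = (f(1,0),f(0,1),f(1,1))
replace slot 2: 2·((-1)+2) − (-1) = 3 → (-1,3,2)
replace slot 3: 2·((-1)+3) − 2 = 2 → (-1,3,2)
replace slot 2: 2·((-1)+2) − 3 = -1 → (-1,-1,2)
replace slot 1: 2·((-1)+2) − (-1) = 3 → (3,-1,2)

3,-1,2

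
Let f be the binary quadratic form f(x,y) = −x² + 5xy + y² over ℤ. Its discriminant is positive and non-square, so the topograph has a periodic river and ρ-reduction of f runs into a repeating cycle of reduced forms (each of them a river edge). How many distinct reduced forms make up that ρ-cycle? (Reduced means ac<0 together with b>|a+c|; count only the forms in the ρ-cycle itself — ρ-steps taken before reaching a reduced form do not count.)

D = 29, ⌊√D⌋ = 5
river: ρ → (1,5,-1)
river: ρ → (-1,5,1)
ρ-cycle length = 2 (tail of 0 descent steps not counted)

2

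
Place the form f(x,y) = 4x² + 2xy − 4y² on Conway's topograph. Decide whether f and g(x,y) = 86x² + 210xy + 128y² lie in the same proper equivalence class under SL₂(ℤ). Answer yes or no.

D₁ = 68, D₂ = 68
river cycle of f (length 6): (-4, 6, 2), (2, 6, -4), (-4, 2, 4), (4, 6, -2), (-2, 6, 4), (4, 2, -4)
river cycle of g (length 6): (4, 2, -4), (-4, 6, 2), (2, 6, -4), (-4, 2, 4), (4, 6, -2), (-2, 6, 4)
cycles coincide ⇒ equivalent

yes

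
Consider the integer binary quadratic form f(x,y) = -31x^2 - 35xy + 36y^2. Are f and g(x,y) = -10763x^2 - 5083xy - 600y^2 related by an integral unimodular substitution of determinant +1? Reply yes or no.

D₁ = 5689, D₂ = 5689
river cycle of f (length 190): (36, 35, -31), (-31, 27, 40), (40, 53, -18), (-18, 55, 37), (37, 19, -36), (-36, 53, 20), (20, 67, -15), (-15, 53, 48), (48, 43, -20), (-20, 37, 54), … (180 more)
river cycle of g (length 190): (-31, 27, 40), (40, 53, -18), (-18, 55, 37), (37, 19, -36), (-36, 53, 20), (20, 67, -15), (-15, 53, 48), (48, 43, -20), (-20, 37, 54), (54, 71, -3), … (180 more)
cycles coincide ⇒ equivalent

yes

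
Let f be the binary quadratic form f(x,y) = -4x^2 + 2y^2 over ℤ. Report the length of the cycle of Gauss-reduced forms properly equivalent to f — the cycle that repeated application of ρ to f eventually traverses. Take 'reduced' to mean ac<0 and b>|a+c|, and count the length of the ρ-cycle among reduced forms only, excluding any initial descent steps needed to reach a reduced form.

D = 32, ⌊√D⌋ = 5
descent: ρ → (2,4,-2)  [lands on river]
river: ρ → (-2,4,2)
ρ-cycle length = 2 (tail of 1 descent step not counted)

2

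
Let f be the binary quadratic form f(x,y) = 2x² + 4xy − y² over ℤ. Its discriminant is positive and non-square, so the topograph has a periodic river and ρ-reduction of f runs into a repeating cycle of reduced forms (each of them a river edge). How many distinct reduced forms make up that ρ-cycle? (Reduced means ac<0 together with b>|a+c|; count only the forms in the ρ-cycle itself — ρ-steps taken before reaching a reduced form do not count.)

D = 24, ⌊√D⌋ = 4
river: ρ → (-1,4,2)
river: ρ → (2,4,-1)
ρ-cycle length = 2 (tail of 0 descent steps not counted)

2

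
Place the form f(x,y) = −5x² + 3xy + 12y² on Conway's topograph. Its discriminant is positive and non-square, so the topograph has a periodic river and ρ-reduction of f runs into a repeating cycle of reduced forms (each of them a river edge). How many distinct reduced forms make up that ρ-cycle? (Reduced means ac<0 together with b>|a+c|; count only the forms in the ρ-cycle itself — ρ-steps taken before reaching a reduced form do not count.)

D = 249, ⌊√D⌋ = 15
descent: ρ → (12,-3,-5)
descent: ρ → (-5,13,4)  [lands on river]
river: ρ → (4,11,-8)
river: ρ → (-8,5,7)
river: ρ → (7,9,-6)
river: ρ → (-6,15,1)
river: ρ → (1,15,-6)
river: ρ → (-6,9,7)
river: ρ → (7,5,-8)
river: ρ → (-8,11,4)
river: ρ → (4,13,-5)
river: ρ → (-5,7,10)
river: ρ → (10,13,-2)
river: ρ → (-2,15,3)
river: ρ → (3,15,-2)
river: ρ → (-2,13,10)
river: ρ → (10,7,-5)
ρ-cycle length = 16 (tail of 2 descent steps not counted)

16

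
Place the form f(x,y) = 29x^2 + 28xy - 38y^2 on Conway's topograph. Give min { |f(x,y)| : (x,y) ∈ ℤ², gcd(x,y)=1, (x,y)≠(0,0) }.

river: ρ → (-38,48,19)
river: ρ → (19,66,-11)
river: ρ → (-11,66,19)
river: ρ → (19,48,-38)
river: ρ → (-38,28,29)
river: ρ → (29,30,-37)
river: ρ → (-37,44,22)
river: ρ → (22,44,-37)
river: ρ → (-37,30,29)
river: ρ → (29,28,-38)
closes: descent 0, river 10
min |a| on river = 11

11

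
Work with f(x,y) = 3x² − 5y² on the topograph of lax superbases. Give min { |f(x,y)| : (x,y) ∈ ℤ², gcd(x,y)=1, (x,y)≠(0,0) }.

descent: ρ → (-5,0,3)
descent: ρ → (3,6,-2)  [lands on river]
river: ρ → (-2,6,3)
closes: descent 2, river 2
min |a| on river = 2

2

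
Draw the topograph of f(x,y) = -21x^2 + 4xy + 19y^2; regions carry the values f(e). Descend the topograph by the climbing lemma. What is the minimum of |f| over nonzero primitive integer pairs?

river: ρ → (19,34,-6)
river: ρ → (-6,38,7)
river: ρ → (7,32,-21)
river: ρ → (-21,10,18)
river: ρ → (18,26,-13)
river: ρ → (-13,26,18)
river: ρ → (18,10,-21)
river: ρ → (-21,32,7)
river: ρ → (7,38,-6)
river: ρ → (-6,34,19)
river: ρ → (19,4,-21)
river: ρ → (-21,38,2)
river: ρ → (2,38,-21)
river: ρ → (-21,4,19)
closes: descent 0, river 14
min |a| on river = 2

2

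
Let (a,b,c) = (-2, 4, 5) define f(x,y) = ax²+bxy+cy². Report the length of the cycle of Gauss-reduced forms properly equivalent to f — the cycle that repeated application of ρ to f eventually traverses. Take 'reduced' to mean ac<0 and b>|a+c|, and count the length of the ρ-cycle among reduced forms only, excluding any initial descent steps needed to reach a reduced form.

D = 56, ⌊√D⌋ = 7
river: ρ → (5,6,-1)
river: ρ → (-1,6,5)
river: ρ → (5,4,-2)
river: ρ → (-2,4,5)
ρ-cycle length = 4 (tail of 0 descent steps not counted)

4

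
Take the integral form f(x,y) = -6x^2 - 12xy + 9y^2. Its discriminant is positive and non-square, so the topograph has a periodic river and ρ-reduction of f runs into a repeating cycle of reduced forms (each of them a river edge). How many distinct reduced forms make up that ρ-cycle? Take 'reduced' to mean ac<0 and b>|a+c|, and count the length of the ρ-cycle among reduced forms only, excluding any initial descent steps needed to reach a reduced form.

D = 360, ⌊√D⌋ = 18
descent: ρ → (9,12,-6)  [lands on river]
river: ρ → (-6,12,9)
river: ρ → (9,6,-9)
river: ρ → (-9,12,6)
river: ρ → (6,12,-9)
river: ρ → (-9,6,9)
ρ-cycle length = 6 (tail of 1 descent step not counted)

6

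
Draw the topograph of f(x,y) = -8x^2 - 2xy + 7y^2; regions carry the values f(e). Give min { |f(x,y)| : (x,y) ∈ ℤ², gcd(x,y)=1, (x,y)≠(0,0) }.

descent: ρ → (7,2,-8)  [lands on river]
river: ρ → (-8,14,1)
river: ρ → (1,14,-8)
river: ρ → (-8,2,7)
river: ρ → (7,12,-3)
river: ρ → (-3,12,7)
closes: descent 1, river 6
min |a| on river = 1

1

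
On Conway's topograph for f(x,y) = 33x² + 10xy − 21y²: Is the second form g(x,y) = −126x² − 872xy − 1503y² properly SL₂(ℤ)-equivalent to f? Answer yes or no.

D₁ = 2872, D₂ = 2872
river cycle of f (length 40): (-21, 32, 22), (22, 12, -31), (-31, 50, 3), (3, 52, -14), (-14, 32, 33), (33, 34, -13), (-13, 44, 18), (18, 28, -29), (-29, 30, 17), (17, 38, -21), … (30 more)
river cycle of g (length 40): (-21, 32, 22), (22, 12, -31), (-31, 50, 3), (3, 52, -14), (-14, 32, 33), (33, 34, -13), (-13, 44, 18), (18, 28, -29), (-29, 30, 17), (17, 38, -21), … (30 more)
cycles coincide ⇒ equivalent

yes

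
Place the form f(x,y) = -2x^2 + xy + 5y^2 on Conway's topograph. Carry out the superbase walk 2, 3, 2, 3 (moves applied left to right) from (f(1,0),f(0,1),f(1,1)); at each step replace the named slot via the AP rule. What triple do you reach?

start (-2,5,4) = (f(1,0),f(0,1),f(1,1))
replace slot 2: 2·((-2)+4) − 5 = -1 → (-2,-1,4)
replace slot 3: 2·((-2)+(-1)) − 4 = -10 → (-2,-1,-10)
replace slot 2: 2·((-2)+(-10)) − (-1) = -23 → (-2,-23,-10)
replace slot 3: 2·((-2)+(-23)) − (-10) = -40 → (-2,-23,-40)

-2,-23,-40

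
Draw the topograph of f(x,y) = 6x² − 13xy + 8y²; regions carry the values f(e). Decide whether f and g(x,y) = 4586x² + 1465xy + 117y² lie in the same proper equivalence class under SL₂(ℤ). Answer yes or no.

D₁ = -23, D₂ = -23
f: translate: b→-1 (≡-13 mod 12), so (6,-13,8)→(6,-1,1)
f: flip: (6,-1,1)→(1,1,6)
f: reduced (well bottom): (1,1,6) with a≤c, −a<b≤a
g: flip: (4586,1465,117)→(117,-1465,4586)
g: translate: b→-61 (≡-1465 mod 234), so (117,-1465,4586)→(117,-61,8)
g: flip: (117,-61,8)→(8,61,117)
g: translate: b→-3 (≡61 mod 16), so (8,61,117)→(8,-3,1)
g: flip: (8,-3,1)→(1,3,8)
g: translate: b→1 (≡3 mod 2), so (1,3,8)→(1,1,6)
g: reduced (well bottom): (1,1,6) with a≤c, −a<b≤a
reduced forms (1, 1, 6) vs (1, 1, 6) ⇒ equivalent

yes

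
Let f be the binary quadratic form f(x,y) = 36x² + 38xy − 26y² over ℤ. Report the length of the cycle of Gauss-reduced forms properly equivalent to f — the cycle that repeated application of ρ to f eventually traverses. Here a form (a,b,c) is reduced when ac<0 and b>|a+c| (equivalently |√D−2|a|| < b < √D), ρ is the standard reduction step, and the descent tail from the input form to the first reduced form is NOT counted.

D = 5188, ⌊√D⌋ = 72
river: ρ → (-26,66,8)
river: ρ → (8,62,-42)
river: ρ → (-42,22,28)
river: ρ → (28,34,-36)
river: ρ → (-36,38,26)
river: ρ → (26,66,-8)
river: ρ → (-8,62,42)
river: ρ → (42,22,-28)
river: ρ → (-28,34,36)
river: ρ → (36,38,-26)
ρ-cycle length = 10 (tail of 0 descent steps not counted)

10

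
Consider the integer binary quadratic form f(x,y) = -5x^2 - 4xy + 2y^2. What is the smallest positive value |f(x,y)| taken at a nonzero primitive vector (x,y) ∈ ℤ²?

descent: ρ → (2,4,-5)  [lands on river]
river: ρ → (-5,6,1)
river: ρ → (1,6,-5)
river: ρ → (-5,4,2)
closes: descent 1, river 4
min |a| on river = 1

1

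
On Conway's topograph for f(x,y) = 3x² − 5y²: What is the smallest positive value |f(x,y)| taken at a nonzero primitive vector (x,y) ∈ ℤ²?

descent: ρ → (-5,0,3)
descent: ρ → (3,6,-2)  [lands on river]
river: ρ → (-2,6,3)
closes: descent 2, river 2
min |a| on river = 2

2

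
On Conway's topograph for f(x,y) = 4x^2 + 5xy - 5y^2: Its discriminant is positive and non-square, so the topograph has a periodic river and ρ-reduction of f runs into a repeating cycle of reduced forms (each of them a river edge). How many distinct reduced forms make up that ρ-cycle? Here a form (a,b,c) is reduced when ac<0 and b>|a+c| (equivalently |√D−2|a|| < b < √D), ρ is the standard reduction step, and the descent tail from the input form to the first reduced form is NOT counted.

D = 105, ⌊√D⌋ = 10
river: ρ → (-5,5,4)
river: ρ → (4,3,-6)
river: ρ → (-6,9,1)
river: ρ → (1,9,-6)
river: ρ → (-6,3,4)
river: ρ → (4,5,-5)
ρ-cycle length = 6 (tail of 0 descent steps not counted)

6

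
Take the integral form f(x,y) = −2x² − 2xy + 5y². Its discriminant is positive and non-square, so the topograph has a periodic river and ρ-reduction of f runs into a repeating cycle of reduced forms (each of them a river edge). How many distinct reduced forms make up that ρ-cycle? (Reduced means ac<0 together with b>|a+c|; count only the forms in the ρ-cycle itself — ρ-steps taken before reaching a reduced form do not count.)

D = 44, ⌊√D⌋ = 6
descent: ρ → (5,2,-2)
descent: ρ → (-2,6,1)  [lands on river]
river: ρ → (1,6,-2)
ρ-cycle length = 2 (tail of 2 descent steps not counted)

2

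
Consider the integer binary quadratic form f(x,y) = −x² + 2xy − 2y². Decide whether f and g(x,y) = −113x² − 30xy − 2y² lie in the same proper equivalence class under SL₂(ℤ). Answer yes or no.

D₁ = -4, D₂ = -4
f is negative-definite; reduce −f:
−f: translate: b→0 (≡-2 mod 2), so (1,-2,2)→(1,0,1)
−f: reduced (well bottom): (1,0,1) with a≤c, −a<b≤a
flip sign back: reduced form of f is (-1,0,-1)
g is negative-definite; reduce −g:
−g: flip: (113,30,2)→(2,-30,113)
−g: translate: b→2 (≡-30 mod 4), so (2,-30,113)→(2,2,1)
−g: flip: (2,2,1)→(1,-2,2)
−g: translate: b→0 (≡-2 mod 2), so (1,-2,2)→(1,0,1)
−g: reduced (well bottom): (1,0,1) with a≤c, −a<b≤a
flip sign back: reduced form of g is (-1,0,-1)
reduced forms (-1, 0, -1) vs (-1, 0, -1) ⇒ equivalent

yes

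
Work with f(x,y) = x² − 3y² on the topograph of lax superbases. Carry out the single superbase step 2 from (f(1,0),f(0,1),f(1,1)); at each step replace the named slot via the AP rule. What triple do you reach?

start (1,-3,-2) = (f(1,0),f(0,1),f(1,1))
replace slot 2: 2·(1+(-2)) − (-3) = 1 → (1,1,-2)

1,1,-2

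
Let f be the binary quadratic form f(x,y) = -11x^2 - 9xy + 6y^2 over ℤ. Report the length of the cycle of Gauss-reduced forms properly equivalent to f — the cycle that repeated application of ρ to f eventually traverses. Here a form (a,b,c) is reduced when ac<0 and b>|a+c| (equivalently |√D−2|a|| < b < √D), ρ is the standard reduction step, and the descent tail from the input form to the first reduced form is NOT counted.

D = 345, ⌊√D⌋ = 18
descent: ρ → (6,9,-11)  [lands on river]
river: ρ → (-11,13,4)
river: ρ → (4,11,-14)
river: ρ → (-14,17,1)
river: ρ → (1,17,-14)
river: ρ → (-14,11,4)
river: ρ → (4,13,-11)
river: ρ → (-11,9,6)
river: ρ → (6,15,-5)
river: ρ → (-5,15,6)
ρ-cycle length = 10 (tail of 1 descent step not counted)

10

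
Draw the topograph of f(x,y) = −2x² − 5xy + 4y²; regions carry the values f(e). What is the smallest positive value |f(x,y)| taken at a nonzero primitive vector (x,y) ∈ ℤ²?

descent: ρ → (4,5,-2)  [lands on river]
river: ρ → (-2,7,1)
river: ρ → (1,7,-2)
river: ρ → (-2,5,4)
river: ρ → (4,3,-3)
river: ρ → (-3,3,4)
closes: descent 1, river 6
min |a| on river = 1

1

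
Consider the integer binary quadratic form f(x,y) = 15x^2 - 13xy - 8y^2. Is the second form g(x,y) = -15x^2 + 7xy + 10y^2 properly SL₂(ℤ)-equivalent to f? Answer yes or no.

D₁ = 649, D₂ = 649
river cycle of f (length 34): (-8, 13, 15), (15, 17, -6), (-6, 19, 12), (12, 5, -13), (-13, 21, 4), (4, 19, -18), (-18, 17, 5), (5, 23, -6), (-6, 25, 1), (1, 25, -6), … (24 more)
river cycle of g (length 34): (10, 13, -12), (-12, 11, 11), (11, 11, -12), (-12, 13, 10), (10, 7, -15), (-15, 23, 2), (2, 25, -3), (-3, 23, 10), (10, 17, -9), (-9, 19, 8), … (24 more)
cycles differ ⇒ inequivalent

no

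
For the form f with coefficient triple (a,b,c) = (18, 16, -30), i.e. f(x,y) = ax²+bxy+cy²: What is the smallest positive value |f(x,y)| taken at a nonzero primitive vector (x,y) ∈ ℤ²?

river: ρ → (-30,44,4)
river: ρ → (4,44,-30)
river: ρ → (-30,16,18)
river: ρ → (18,20,-28)
river: ρ → (-28,36,10)
river: ρ → (10,44,-12)
river: ρ → (-12,28,34)
river: ρ → (34,40,-6)
river: ρ → (-6,44,20)
river: ρ → (20,36,-14)
river: ρ → (-14,48,2)
river: ρ → (2,48,-14)
river: ρ → (-14,36,20)
river: ρ → (20,44,-6)
river: ρ → (-6,40,34)
river: ρ → (34,28,-12)
river: ρ → (-12,44,10)
river: ρ → (10,36,-28)
river: ρ → (-28,20,18)
river: ρ → (18,16,-30)
closes: descent 0, river 20
min |a| on river = 2

2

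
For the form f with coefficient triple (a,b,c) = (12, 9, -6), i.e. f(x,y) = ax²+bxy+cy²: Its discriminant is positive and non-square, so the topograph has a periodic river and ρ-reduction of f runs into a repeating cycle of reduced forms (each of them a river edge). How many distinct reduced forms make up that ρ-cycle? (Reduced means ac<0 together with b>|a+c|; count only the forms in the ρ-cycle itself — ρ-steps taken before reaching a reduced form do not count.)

D = 369, ⌊√D⌋ = 19
river: ρ → (-6,15,6)
river: ρ → (6,9,-12)
river: ρ → (-12,15,3)
river: ρ → (3,15,-12)
river: ρ → (-12,9,6)
river: ρ → (6,15,-6)
river: ρ → (-6,9,12)
river: ρ → (12,15,-3)
river: ρ → (-3,15,12)
river: ρ → (12,9,-6)
ρ-cycle length = 10 (tail of 0 descent steps not counted)

10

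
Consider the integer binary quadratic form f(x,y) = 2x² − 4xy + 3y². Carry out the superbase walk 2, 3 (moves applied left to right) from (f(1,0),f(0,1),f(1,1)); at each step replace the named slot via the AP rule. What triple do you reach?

start (2,3,1) = (f(1,0),f(0,1),f(1,1))
replace slot 2: 2·(2+1) − 3 = 3 → (2,3,1)
replace slot 3: 2·(2+3) − 1 = 9 → (2,3,9)

2,3,9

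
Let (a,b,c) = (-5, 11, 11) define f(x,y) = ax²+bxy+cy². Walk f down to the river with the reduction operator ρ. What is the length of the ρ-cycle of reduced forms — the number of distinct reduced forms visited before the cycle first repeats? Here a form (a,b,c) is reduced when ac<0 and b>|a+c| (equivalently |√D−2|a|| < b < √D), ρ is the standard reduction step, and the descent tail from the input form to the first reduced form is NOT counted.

D = 341, ⌊√D⌋ = 18
river: ρ → (11,11,-5)
river: ρ → (-5,9,13)
river: ρ → (13,17,-1)
river: ρ → (-1,17,13)
river: ρ → (13,9,-5)
river: ρ → (-5,11,11)
ρ-cycle length = 6 (tail of 0 descent steps not counted)

6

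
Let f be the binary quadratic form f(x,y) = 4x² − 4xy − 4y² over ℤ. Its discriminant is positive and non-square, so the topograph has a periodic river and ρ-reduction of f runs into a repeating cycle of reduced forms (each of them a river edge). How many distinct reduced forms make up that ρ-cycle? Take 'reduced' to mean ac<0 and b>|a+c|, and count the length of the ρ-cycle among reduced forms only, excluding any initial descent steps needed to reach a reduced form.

D = 80, ⌊√D⌋ = 8
descent: ρ → (-4,4,4)  [lands on river]
river: ρ → (4,4,-4)
ρ-cycle length = 2 (tail of 1 descent step not counted)

2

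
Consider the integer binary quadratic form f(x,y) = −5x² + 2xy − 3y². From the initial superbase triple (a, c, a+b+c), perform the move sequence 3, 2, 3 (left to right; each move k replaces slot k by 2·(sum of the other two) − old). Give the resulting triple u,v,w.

start (-5,-3,-6) = (f(1,0),f(0,1),f(1,1))
replace slot 3: 2·((-5)+(-3)) − (-6) = -10 → (-5,-3,-10)
replace slot 2: 2·((-5)+(-10)) − (-3) = -27 → (-5,-27,-10)
replace slot 3: 2·((-5)+(-27)) − (-10) = -54 → (-5,-27,-54)

-5,-27,-54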